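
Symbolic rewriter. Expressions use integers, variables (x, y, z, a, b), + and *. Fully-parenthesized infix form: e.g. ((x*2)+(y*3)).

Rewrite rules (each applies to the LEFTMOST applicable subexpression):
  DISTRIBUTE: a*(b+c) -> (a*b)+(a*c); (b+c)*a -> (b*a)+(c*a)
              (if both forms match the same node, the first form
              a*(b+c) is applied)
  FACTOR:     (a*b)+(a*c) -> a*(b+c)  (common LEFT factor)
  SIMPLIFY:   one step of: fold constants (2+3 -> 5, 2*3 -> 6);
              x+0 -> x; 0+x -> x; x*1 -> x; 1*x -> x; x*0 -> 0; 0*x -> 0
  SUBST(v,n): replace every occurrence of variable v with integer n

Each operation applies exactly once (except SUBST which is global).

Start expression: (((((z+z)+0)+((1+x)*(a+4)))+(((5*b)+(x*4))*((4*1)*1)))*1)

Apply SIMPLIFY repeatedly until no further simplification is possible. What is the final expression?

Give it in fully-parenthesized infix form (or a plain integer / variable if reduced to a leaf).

Answer: (((z+z)+((1+x)*(a+4)))+(((5*b)+(x*4))*4))

Derivation:
Start: (((((z+z)+0)+((1+x)*(a+4)))+(((5*b)+(x*4))*((4*1)*1)))*1)
Step 1: at root: (((((z+z)+0)+((1+x)*(a+4)))+(((5*b)+(x*4))*((4*1)*1)))*1) -> ((((z+z)+0)+((1+x)*(a+4)))+(((5*b)+(x*4))*((4*1)*1))); overall: (((((z+z)+0)+((1+x)*(a+4)))+(((5*b)+(x*4))*((4*1)*1)))*1) -> ((((z+z)+0)+((1+x)*(a+4)))+(((5*b)+(x*4))*((4*1)*1)))
Step 2: at LL: ((z+z)+0) -> (z+z); overall: ((((z+z)+0)+((1+x)*(a+4)))+(((5*b)+(x*4))*((4*1)*1))) -> (((z+z)+((1+x)*(a+4)))+(((5*b)+(x*4))*((4*1)*1)))
Step 3: at RR: ((4*1)*1) -> (4*1); overall: (((z+z)+((1+x)*(a+4)))+(((5*b)+(x*4))*((4*1)*1))) -> (((z+z)+((1+x)*(a+4)))+(((5*b)+(x*4))*(4*1)))
Step 4: at RR: (4*1) -> 4; overall: (((z+z)+((1+x)*(a+4)))+(((5*b)+(x*4))*(4*1))) -> (((z+z)+((1+x)*(a+4)))+(((5*b)+(x*4))*4))
Fixed point: (((z+z)+((1+x)*(a+4)))+(((5*b)+(x*4))*4))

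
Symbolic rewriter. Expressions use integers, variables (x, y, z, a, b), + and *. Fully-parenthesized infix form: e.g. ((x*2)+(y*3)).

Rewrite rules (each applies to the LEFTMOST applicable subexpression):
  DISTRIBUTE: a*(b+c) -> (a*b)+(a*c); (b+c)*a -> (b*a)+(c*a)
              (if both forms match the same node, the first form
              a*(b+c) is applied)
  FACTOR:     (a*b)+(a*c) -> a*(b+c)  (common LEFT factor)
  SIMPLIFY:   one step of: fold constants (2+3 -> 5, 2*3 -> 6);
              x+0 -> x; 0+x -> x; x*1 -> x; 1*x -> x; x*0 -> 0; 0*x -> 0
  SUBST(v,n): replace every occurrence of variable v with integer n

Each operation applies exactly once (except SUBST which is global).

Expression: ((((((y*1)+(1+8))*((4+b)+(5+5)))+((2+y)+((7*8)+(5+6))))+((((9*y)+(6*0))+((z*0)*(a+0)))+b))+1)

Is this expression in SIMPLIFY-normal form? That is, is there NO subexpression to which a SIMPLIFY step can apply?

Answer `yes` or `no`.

Expression: ((((((y*1)+(1+8))*((4+b)+(5+5)))+((2+y)+((7*8)+(5+6))))+((((9*y)+(6*0))+((z*0)*(a+0)))+b))+1)
Scanning for simplifiable subexpressions (pre-order)...
  at root: ((((((y*1)+(1+8))*((4+b)+(5+5)))+((2+y)+((7*8)+(5+6))))+((((9*y)+(6*0))+((z*0)*(a+0)))+b))+1) (not simplifiable)
  at L: (((((y*1)+(1+8))*((4+b)+(5+5)))+((2+y)+((7*8)+(5+6))))+((((9*y)+(6*0))+((z*0)*(a+0)))+b)) (not simplifiable)
  at LL: ((((y*1)+(1+8))*((4+b)+(5+5)))+((2+y)+((7*8)+(5+6)))) (not simplifiable)
  at LLL: (((y*1)+(1+8))*((4+b)+(5+5))) (not simplifiable)
  at LLLL: ((y*1)+(1+8)) (not simplifiable)
  at LLLLL: (y*1) (SIMPLIFIABLE)
  at LLLLR: (1+8) (SIMPLIFIABLE)
  at LLLR: ((4+b)+(5+5)) (not simplifiable)
  at LLLRL: (4+b) (not simplifiable)
  at LLLRR: (5+5) (SIMPLIFIABLE)
  at LLR: ((2+y)+((7*8)+(5+6))) (not simplifiable)
  at LLRL: (2+y) (not simplifiable)
  at LLRR: ((7*8)+(5+6)) (not simplifiable)
  at LLRRL: (7*8) (SIMPLIFIABLE)
  at LLRRR: (5+6) (SIMPLIFIABLE)
  at LR: ((((9*y)+(6*0))+((z*0)*(a+0)))+b) (not simplifiable)
  at LRL: (((9*y)+(6*0))+((z*0)*(a+0))) (not simplifiable)
  at LRLL: ((9*y)+(6*0)) (not simplifiable)
  at LRLLL: (9*y) (not simplifiable)
  at LRLLR: (6*0) (SIMPLIFIABLE)
  at LRLR: ((z*0)*(a+0)) (not simplifiable)
  at LRLRL: (z*0) (SIMPLIFIABLE)
  at LRLRR: (a+0) (SIMPLIFIABLE)
Found simplifiable subexpr at path LLLLL: (y*1)
One SIMPLIFY step would give: (((((y+(1+8))*((4+b)+(5+5)))+((2+y)+((7*8)+(5+6))))+((((9*y)+(6*0))+((z*0)*(a+0)))+b))+1)
-> NOT in normal form.

Answer: no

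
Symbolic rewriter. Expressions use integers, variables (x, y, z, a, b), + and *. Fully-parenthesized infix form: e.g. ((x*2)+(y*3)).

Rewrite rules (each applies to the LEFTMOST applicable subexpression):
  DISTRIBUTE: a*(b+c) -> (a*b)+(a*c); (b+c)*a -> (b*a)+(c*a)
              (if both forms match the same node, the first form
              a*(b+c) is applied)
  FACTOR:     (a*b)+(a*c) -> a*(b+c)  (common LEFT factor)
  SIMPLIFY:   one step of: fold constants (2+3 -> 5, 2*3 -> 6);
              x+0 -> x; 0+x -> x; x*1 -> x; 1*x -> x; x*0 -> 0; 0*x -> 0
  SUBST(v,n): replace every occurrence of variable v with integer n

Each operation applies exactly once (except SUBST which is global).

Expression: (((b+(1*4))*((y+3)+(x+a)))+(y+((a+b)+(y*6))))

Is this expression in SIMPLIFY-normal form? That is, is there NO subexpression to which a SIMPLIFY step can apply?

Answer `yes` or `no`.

Answer: no

Derivation:
Expression: (((b+(1*4))*((y+3)+(x+a)))+(y+((a+b)+(y*6))))
Scanning for simplifiable subexpressions (pre-order)...
  at root: (((b+(1*4))*((y+3)+(x+a)))+(y+((a+b)+(y*6)))) (not simplifiable)
  at L: ((b+(1*4))*((y+3)+(x+a))) (not simplifiable)
  at LL: (b+(1*4)) (not simplifiable)
  at LLR: (1*4) (SIMPLIFIABLE)
  at LR: ((y+3)+(x+a)) (not simplifiable)
  at LRL: (y+3) (not simplifiable)
  at LRR: (x+a) (not simplifiable)
  at R: (y+((a+b)+(y*6))) (not simplifiable)
  at RR: ((a+b)+(y*6)) (not simplifiable)
  at RRL: (a+b) (not simplifiable)
  at RRR: (y*6) (not simplifiable)
Found simplifiable subexpr at path LLR: (1*4)
One SIMPLIFY step would give: (((b+4)*((y+3)+(x+a)))+(y+((a+b)+(y*6))))
-> NOT in normal form.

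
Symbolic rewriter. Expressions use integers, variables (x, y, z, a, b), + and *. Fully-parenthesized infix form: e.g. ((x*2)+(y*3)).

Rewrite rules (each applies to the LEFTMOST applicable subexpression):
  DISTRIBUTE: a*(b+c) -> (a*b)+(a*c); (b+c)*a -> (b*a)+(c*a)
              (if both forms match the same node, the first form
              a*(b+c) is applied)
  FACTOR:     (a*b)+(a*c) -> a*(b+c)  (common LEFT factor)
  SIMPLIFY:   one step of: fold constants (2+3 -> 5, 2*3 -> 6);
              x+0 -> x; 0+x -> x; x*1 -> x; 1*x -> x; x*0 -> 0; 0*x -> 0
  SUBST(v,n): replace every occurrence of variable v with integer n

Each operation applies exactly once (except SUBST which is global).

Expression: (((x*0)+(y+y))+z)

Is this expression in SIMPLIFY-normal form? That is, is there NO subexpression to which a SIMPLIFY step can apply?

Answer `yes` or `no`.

Expression: (((x*0)+(y+y))+z)
Scanning for simplifiable subexpressions (pre-order)...
  at root: (((x*0)+(y+y))+z) (not simplifiable)
  at L: ((x*0)+(y+y)) (not simplifiable)
  at LL: (x*0) (SIMPLIFIABLE)
  at LR: (y+y) (not simplifiable)
Found simplifiable subexpr at path LL: (x*0)
One SIMPLIFY step would give: ((0+(y+y))+z)
-> NOT in normal form.

Answer: no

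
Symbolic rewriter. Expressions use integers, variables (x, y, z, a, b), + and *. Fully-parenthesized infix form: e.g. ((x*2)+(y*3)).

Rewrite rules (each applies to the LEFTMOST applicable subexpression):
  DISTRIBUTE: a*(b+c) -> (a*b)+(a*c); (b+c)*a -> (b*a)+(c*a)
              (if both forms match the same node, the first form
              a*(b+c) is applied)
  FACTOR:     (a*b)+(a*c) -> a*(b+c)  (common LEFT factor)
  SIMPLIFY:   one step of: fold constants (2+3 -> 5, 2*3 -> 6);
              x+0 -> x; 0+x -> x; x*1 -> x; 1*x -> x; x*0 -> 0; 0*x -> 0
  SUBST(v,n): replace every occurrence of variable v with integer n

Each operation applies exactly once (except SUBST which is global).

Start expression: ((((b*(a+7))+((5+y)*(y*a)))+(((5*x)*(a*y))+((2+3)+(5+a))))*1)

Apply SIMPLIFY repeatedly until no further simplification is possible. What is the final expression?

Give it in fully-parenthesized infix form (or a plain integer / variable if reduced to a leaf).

Answer: (((b*(a+7))+((5+y)*(y*a)))+(((5*x)*(a*y))+(5+(5+a))))

Derivation:
Start: ((((b*(a+7))+((5+y)*(y*a)))+(((5*x)*(a*y))+((2+3)+(5+a))))*1)
Step 1: at root: ((((b*(a+7))+((5+y)*(y*a)))+(((5*x)*(a*y))+((2+3)+(5+a))))*1) -> (((b*(a+7))+((5+y)*(y*a)))+(((5*x)*(a*y))+((2+3)+(5+a)))); overall: ((((b*(a+7))+((5+y)*(y*a)))+(((5*x)*(a*y))+((2+3)+(5+a))))*1) -> (((b*(a+7))+((5+y)*(y*a)))+(((5*x)*(a*y))+((2+3)+(5+a))))
Step 2: at RRL: (2+3) -> 5; overall: (((b*(a+7))+((5+y)*(y*a)))+(((5*x)*(a*y))+((2+3)+(5+a)))) -> (((b*(a+7))+((5+y)*(y*a)))+(((5*x)*(a*y))+(5+(5+a))))
Fixed point: (((b*(a+7))+((5+y)*(y*a)))+(((5*x)*(a*y))+(5+(5+a))))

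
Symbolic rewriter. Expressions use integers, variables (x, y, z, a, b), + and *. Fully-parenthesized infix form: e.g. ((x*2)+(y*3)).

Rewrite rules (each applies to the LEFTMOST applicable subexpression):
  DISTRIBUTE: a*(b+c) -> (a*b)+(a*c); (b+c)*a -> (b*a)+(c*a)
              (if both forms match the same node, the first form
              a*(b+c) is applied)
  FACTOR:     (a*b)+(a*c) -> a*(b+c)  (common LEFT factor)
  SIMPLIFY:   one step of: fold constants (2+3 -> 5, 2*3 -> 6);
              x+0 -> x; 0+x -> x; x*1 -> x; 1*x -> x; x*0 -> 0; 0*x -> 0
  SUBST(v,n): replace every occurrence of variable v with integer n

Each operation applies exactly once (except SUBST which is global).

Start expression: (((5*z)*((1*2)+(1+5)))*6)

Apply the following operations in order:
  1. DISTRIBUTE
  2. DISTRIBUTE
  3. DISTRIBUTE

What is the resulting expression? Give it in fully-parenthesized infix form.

Start: (((5*z)*((1*2)+(1+5)))*6)
Apply DISTRIBUTE at L (target: ((5*z)*((1*2)+(1+5)))): (((5*z)*((1*2)+(1+5)))*6) -> ((((5*z)*(1*2))+((5*z)*(1+5)))*6)
Apply DISTRIBUTE at root (target: ((((5*z)*(1*2))+((5*z)*(1+5)))*6)): ((((5*z)*(1*2))+((5*z)*(1+5)))*6) -> ((((5*z)*(1*2))*6)+(((5*z)*(1+5))*6))
Apply DISTRIBUTE at RL (target: ((5*z)*(1+5))): ((((5*z)*(1*2))*6)+(((5*z)*(1+5))*6)) -> ((((5*z)*(1*2))*6)+((((5*z)*1)+((5*z)*5))*6))

Answer: ((((5*z)*(1*2))*6)+((((5*z)*1)+((5*z)*5))*6))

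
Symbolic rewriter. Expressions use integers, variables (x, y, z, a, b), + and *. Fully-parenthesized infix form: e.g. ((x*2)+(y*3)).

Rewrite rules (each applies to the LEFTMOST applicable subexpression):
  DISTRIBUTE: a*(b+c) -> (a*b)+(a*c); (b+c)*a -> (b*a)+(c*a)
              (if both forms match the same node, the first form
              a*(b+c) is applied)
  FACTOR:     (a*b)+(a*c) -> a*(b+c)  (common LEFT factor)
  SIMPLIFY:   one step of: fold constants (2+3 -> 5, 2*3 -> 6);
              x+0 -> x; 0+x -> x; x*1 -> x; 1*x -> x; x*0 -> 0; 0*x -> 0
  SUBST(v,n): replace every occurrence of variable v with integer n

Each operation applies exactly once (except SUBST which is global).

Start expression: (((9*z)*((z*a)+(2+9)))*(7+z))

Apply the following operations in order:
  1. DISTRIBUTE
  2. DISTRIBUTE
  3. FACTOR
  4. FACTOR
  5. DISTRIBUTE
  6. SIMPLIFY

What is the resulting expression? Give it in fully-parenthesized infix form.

Start: (((9*z)*((z*a)+(2+9)))*(7+z))
Apply DISTRIBUTE at root (target: (((9*z)*((z*a)+(2+9)))*(7+z))): (((9*z)*((z*a)+(2+9)))*(7+z)) -> ((((9*z)*((z*a)+(2+9)))*7)+(((9*z)*((z*a)+(2+9)))*z))
Apply DISTRIBUTE at LL (target: ((9*z)*((z*a)+(2+9)))): ((((9*z)*((z*a)+(2+9)))*7)+(((9*z)*((z*a)+(2+9)))*z)) -> (((((9*z)*(z*a))+((9*z)*(2+9)))*7)+(((9*z)*((z*a)+(2+9)))*z))
Apply FACTOR at LL (target: (((9*z)*(z*a))+((9*z)*(2+9)))): (((((9*z)*(z*a))+((9*z)*(2+9)))*7)+(((9*z)*((z*a)+(2+9)))*z)) -> ((((9*z)*((z*a)+(2+9)))*7)+(((9*z)*((z*a)+(2+9)))*z))
Apply FACTOR at root (target: ((((9*z)*((z*a)+(2+9)))*7)+(((9*z)*((z*a)+(2+9)))*z))): ((((9*z)*((z*a)+(2+9)))*7)+(((9*z)*((z*a)+(2+9)))*z)) -> (((9*z)*((z*a)+(2+9)))*(7+z))
Apply DISTRIBUTE at root (target: (((9*z)*((z*a)+(2+9)))*(7+z))): (((9*z)*((z*a)+(2+9)))*(7+z)) -> ((((9*z)*((z*a)+(2+9)))*7)+(((9*z)*((z*a)+(2+9)))*z))
Apply SIMPLIFY at LLRR (target: (2+9)): ((((9*z)*((z*a)+(2+9)))*7)+(((9*z)*((z*a)+(2+9)))*z)) -> ((((9*z)*((z*a)+11))*7)+(((9*z)*((z*a)+(2+9)))*z))

Answer: ((((9*z)*((z*a)+11))*7)+(((9*z)*((z*a)+(2+9)))*z))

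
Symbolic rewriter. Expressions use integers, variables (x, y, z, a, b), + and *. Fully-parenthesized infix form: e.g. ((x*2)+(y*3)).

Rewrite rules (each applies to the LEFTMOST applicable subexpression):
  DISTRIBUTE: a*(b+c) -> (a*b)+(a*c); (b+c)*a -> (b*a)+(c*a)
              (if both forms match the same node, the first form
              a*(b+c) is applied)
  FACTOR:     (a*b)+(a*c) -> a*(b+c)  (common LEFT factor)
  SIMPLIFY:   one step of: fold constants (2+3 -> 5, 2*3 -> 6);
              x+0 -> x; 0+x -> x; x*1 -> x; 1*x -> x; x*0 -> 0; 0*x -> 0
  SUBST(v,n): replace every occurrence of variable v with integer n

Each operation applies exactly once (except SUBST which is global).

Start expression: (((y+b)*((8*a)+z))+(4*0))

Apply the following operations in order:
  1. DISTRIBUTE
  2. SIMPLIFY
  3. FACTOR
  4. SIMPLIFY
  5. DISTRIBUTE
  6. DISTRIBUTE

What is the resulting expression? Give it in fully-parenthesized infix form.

Answer: (((y*(8*a))+(b*(8*a)))+((y+b)*z))

Derivation:
Start: (((y+b)*((8*a)+z))+(4*0))
Apply DISTRIBUTE at L (target: ((y+b)*((8*a)+z))): (((y+b)*((8*a)+z))+(4*0)) -> ((((y+b)*(8*a))+((y+b)*z))+(4*0))
Apply SIMPLIFY at R (target: (4*0)): ((((y+b)*(8*a))+((y+b)*z))+(4*0)) -> ((((y+b)*(8*a))+((y+b)*z))+0)
Apply FACTOR at L (target: (((y+b)*(8*a))+((y+b)*z))): ((((y+b)*(8*a))+((y+b)*z))+0) -> (((y+b)*((8*a)+z))+0)
Apply SIMPLIFY at root (target: (((y+b)*((8*a)+z))+0)): (((y+b)*((8*a)+z))+0) -> ((y+b)*((8*a)+z))
Apply DISTRIBUTE at root (target: ((y+b)*((8*a)+z))): ((y+b)*((8*a)+z)) -> (((y+b)*(8*a))+((y+b)*z))
Apply DISTRIBUTE at L (target: ((y+b)*(8*a))): (((y+b)*(8*a))+((y+b)*z)) -> (((y*(8*a))+(b*(8*a)))+((y+b)*z))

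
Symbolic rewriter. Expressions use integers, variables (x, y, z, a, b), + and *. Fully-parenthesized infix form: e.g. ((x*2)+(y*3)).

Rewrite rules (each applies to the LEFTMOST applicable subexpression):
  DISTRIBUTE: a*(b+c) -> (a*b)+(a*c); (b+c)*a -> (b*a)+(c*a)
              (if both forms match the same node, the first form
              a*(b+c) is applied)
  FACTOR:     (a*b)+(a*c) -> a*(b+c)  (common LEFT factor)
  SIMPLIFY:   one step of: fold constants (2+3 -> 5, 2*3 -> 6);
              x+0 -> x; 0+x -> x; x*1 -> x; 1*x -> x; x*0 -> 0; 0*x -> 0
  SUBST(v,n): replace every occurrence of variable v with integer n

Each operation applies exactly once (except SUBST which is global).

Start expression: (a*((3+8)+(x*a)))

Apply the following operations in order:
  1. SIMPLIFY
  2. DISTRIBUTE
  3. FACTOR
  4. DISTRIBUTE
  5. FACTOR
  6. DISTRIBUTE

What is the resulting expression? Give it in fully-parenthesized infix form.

Answer: ((a*11)+(a*(x*a)))

Derivation:
Start: (a*((3+8)+(x*a)))
Apply SIMPLIFY at RL (target: (3+8)): (a*((3+8)+(x*a))) -> (a*(11+(x*a)))
Apply DISTRIBUTE at root (target: (a*(11+(x*a)))): (a*(11+(x*a))) -> ((a*11)+(a*(x*a)))
Apply FACTOR at root (target: ((a*11)+(a*(x*a)))): ((a*11)+(a*(x*a))) -> (a*(11+(x*a)))
Apply DISTRIBUTE at root (target: (a*(11+(x*a)))): (a*(11+(x*a))) -> ((a*11)+(a*(x*a)))
Apply FACTOR at root (target: ((a*11)+(a*(x*a)))): ((a*11)+(a*(x*a))) -> (a*(11+(x*a)))
Apply DISTRIBUTE at root (target: (a*(11+(x*a)))): (a*(11+(x*a))) -> ((a*11)+(a*(x*a)))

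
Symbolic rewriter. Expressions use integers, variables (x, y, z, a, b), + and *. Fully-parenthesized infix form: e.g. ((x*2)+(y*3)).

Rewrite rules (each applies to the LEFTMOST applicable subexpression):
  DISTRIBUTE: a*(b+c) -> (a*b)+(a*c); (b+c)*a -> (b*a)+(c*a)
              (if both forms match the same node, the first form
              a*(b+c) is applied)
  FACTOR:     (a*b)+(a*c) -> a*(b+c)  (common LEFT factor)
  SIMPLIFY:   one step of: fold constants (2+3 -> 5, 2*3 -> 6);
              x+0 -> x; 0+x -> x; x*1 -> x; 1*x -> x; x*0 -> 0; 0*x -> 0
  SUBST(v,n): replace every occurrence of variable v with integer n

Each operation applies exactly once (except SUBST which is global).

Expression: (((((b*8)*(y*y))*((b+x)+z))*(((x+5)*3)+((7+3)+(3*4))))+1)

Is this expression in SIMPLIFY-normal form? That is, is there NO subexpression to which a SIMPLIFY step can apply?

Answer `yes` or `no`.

Expression: (((((b*8)*(y*y))*((b+x)+z))*(((x+5)*3)+((7+3)+(3*4))))+1)
Scanning for simplifiable subexpressions (pre-order)...
  at root: (((((b*8)*(y*y))*((b+x)+z))*(((x+5)*3)+((7+3)+(3*4))))+1) (not simplifiable)
  at L: ((((b*8)*(y*y))*((b+x)+z))*(((x+5)*3)+((7+3)+(3*4)))) (not simplifiable)
  at LL: (((b*8)*(y*y))*((b+x)+z)) (not simplifiable)
  at LLL: ((b*8)*(y*y)) (not simplifiable)
  at LLLL: (b*8) (not simplifiable)
  at LLLR: (y*y) (not simplifiable)
  at LLR: ((b+x)+z) (not simplifiable)
  at LLRL: (b+x) (not simplifiable)
  at LR: (((x+5)*3)+((7+3)+(3*4))) (not simplifiable)
  at LRL: ((x+5)*3) (not simplifiable)
  at LRLL: (x+5) (not simplifiable)
  at LRR: ((7+3)+(3*4)) (not simplifiable)
  at LRRL: (7+3) (SIMPLIFIABLE)
  at LRRR: (3*4) (SIMPLIFIABLE)
Found simplifiable subexpr at path LRRL: (7+3)
One SIMPLIFY step would give: (((((b*8)*(y*y))*((b+x)+z))*(((x+5)*3)+(10+(3*4))))+1)
-> NOT in normal form.

Answer: no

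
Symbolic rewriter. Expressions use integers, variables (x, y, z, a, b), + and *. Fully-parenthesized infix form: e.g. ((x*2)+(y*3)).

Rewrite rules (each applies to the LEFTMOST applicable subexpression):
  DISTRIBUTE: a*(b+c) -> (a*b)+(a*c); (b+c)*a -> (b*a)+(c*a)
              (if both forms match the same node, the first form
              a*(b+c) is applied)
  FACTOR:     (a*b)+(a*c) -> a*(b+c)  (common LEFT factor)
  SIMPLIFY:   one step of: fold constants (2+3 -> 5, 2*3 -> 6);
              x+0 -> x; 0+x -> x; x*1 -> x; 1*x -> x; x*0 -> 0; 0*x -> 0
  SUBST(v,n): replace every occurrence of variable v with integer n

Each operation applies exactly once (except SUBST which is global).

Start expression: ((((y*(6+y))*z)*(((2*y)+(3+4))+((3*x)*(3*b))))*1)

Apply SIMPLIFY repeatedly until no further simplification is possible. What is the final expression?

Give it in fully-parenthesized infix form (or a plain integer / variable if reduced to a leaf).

Answer: (((y*(6+y))*z)*(((2*y)+7)+((3*x)*(3*b))))

Derivation:
Start: ((((y*(6+y))*z)*(((2*y)+(3+4))+((3*x)*(3*b))))*1)
Step 1: at root: ((((y*(6+y))*z)*(((2*y)+(3+4))+((3*x)*(3*b))))*1) -> (((y*(6+y))*z)*(((2*y)+(3+4))+((3*x)*(3*b)))); overall: ((((y*(6+y))*z)*(((2*y)+(3+4))+((3*x)*(3*b))))*1) -> (((y*(6+y))*z)*(((2*y)+(3+4))+((3*x)*(3*b))))
Step 2: at RLR: (3+4) -> 7; overall: (((y*(6+y))*z)*(((2*y)+(3+4))+((3*x)*(3*b)))) -> (((y*(6+y))*z)*(((2*y)+7)+((3*x)*(3*b))))
Fixed point: (((y*(6+y))*z)*(((2*y)+7)+((3*x)*(3*b))))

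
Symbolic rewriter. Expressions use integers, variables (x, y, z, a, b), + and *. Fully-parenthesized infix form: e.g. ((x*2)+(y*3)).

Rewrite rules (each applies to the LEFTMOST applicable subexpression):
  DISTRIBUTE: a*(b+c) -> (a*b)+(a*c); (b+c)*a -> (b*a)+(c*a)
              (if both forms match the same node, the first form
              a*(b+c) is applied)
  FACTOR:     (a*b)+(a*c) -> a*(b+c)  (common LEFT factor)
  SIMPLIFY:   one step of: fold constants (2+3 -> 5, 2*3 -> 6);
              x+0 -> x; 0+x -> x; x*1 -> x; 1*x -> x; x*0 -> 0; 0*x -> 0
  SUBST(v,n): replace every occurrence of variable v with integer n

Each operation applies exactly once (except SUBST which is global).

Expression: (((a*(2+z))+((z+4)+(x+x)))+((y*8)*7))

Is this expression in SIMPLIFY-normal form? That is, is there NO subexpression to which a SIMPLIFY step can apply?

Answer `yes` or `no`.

Answer: yes

Derivation:
Expression: (((a*(2+z))+((z+4)+(x+x)))+((y*8)*7))
Scanning for simplifiable subexpressions (pre-order)...
  at root: (((a*(2+z))+((z+4)+(x+x)))+((y*8)*7)) (not simplifiable)
  at L: ((a*(2+z))+((z+4)+(x+x))) (not simplifiable)
  at LL: (a*(2+z)) (not simplifiable)
  at LLR: (2+z) (not simplifiable)
  at LR: ((z+4)+(x+x)) (not simplifiable)
  at LRL: (z+4) (not simplifiable)
  at LRR: (x+x) (not simplifiable)
  at R: ((y*8)*7) (not simplifiable)
  at RL: (y*8) (not simplifiable)
Result: no simplifiable subexpression found -> normal form.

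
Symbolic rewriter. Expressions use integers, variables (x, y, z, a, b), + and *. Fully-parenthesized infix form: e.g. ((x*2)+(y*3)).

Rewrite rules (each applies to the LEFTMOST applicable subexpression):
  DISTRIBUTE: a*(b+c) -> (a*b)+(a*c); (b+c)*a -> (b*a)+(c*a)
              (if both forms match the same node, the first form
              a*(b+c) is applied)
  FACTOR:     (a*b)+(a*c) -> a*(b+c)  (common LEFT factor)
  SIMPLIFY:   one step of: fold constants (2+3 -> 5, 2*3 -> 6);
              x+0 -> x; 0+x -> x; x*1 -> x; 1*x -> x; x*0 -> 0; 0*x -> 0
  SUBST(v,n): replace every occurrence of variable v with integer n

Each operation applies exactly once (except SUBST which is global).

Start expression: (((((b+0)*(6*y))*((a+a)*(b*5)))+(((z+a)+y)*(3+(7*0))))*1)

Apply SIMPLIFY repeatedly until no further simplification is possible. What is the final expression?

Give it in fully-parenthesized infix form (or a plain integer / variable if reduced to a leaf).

Start: (((((b+0)*(6*y))*((a+a)*(b*5)))+(((z+a)+y)*(3+(7*0))))*1)
Step 1: at root: (((((b+0)*(6*y))*((a+a)*(b*5)))+(((z+a)+y)*(3+(7*0))))*1) -> ((((b+0)*(6*y))*((a+a)*(b*5)))+(((z+a)+y)*(3+(7*0)))); overall: (((((b+0)*(6*y))*((a+a)*(b*5)))+(((z+a)+y)*(3+(7*0))))*1) -> ((((b+0)*(6*y))*((a+a)*(b*5)))+(((z+a)+y)*(3+(7*0))))
Step 2: at LLL: (b+0) -> b; overall: ((((b+0)*(6*y))*((a+a)*(b*5)))+(((z+a)+y)*(3+(7*0)))) -> (((b*(6*y))*((a+a)*(b*5)))+(((z+a)+y)*(3+(7*0))))
Step 3: at RRR: (7*0) -> 0; overall: (((b*(6*y))*((a+a)*(b*5)))+(((z+a)+y)*(3+(7*0)))) -> (((b*(6*y))*((a+a)*(b*5)))+(((z+a)+y)*(3+0)))
Step 4: at RR: (3+0) -> 3; overall: (((b*(6*y))*((a+a)*(b*5)))+(((z+a)+y)*(3+0))) -> (((b*(6*y))*((a+a)*(b*5)))+(((z+a)+y)*3))
Fixed point: (((b*(6*y))*((a+a)*(b*5)))+(((z+a)+y)*3))

Answer: (((b*(6*y))*((a+a)*(b*5)))+(((z+a)+y)*3))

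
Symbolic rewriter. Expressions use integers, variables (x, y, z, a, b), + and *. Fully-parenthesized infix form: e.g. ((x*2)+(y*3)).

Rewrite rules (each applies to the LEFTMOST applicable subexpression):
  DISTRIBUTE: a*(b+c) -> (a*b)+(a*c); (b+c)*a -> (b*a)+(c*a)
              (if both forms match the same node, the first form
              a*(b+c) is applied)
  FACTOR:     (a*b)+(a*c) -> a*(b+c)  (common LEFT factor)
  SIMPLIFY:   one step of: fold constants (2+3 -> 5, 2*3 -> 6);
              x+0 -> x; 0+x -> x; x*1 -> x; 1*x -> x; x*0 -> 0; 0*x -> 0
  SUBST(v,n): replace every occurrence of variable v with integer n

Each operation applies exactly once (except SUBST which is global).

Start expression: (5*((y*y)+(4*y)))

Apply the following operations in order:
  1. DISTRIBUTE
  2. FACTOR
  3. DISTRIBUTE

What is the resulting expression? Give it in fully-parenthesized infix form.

Start: (5*((y*y)+(4*y)))
Apply DISTRIBUTE at root (target: (5*((y*y)+(4*y)))): (5*((y*y)+(4*y))) -> ((5*(y*y))+(5*(4*y)))
Apply FACTOR at root (target: ((5*(y*y))+(5*(4*y)))): ((5*(y*y))+(5*(4*y))) -> (5*((y*y)+(4*y)))
Apply DISTRIBUTE at root (target: (5*((y*y)+(4*y)))): (5*((y*y)+(4*y))) -> ((5*(y*y))+(5*(4*y)))

Answer: ((5*(y*y))+(5*(4*y)))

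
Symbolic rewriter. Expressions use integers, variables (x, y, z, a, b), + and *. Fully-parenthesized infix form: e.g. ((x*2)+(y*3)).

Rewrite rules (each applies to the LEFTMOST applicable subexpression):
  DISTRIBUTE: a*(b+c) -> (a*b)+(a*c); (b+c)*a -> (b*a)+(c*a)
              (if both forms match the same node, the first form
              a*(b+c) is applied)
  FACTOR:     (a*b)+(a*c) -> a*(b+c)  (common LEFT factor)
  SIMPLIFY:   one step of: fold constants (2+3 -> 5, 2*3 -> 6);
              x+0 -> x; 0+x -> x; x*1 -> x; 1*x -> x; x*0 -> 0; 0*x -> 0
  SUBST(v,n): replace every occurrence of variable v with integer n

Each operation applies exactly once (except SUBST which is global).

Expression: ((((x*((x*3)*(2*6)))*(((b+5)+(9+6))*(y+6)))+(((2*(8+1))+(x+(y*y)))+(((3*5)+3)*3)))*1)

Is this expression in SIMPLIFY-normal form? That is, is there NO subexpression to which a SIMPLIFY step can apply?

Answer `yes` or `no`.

Answer: no

Derivation:
Expression: ((((x*((x*3)*(2*6)))*(((b+5)+(9+6))*(y+6)))+(((2*(8+1))+(x+(y*y)))+(((3*5)+3)*3)))*1)
Scanning for simplifiable subexpressions (pre-order)...
  at root: ((((x*((x*3)*(2*6)))*(((b+5)+(9+6))*(y+6)))+(((2*(8+1))+(x+(y*y)))+(((3*5)+3)*3)))*1) (SIMPLIFIABLE)
  at L: (((x*((x*3)*(2*6)))*(((b+5)+(9+6))*(y+6)))+(((2*(8+1))+(x+(y*y)))+(((3*5)+3)*3))) (not simplifiable)
  at LL: ((x*((x*3)*(2*6)))*(((b+5)+(9+6))*(y+6))) (not simplifiable)
  at LLL: (x*((x*3)*(2*6))) (not simplifiable)
  at LLLR: ((x*3)*(2*6)) (not simplifiable)
  at LLLRL: (x*3) (not simplifiable)
  at LLLRR: (2*6) (SIMPLIFIABLE)
  at LLR: (((b+5)+(9+6))*(y+6)) (not simplifiable)
  at LLRL: ((b+5)+(9+6)) (not simplifiable)
  at LLRLL: (b+5) (not simplifiable)
  at LLRLR: (9+6) (SIMPLIFIABLE)
  at LLRR: (y+6) (not simplifiable)
  at LR: (((2*(8+1))+(x+(y*y)))+(((3*5)+3)*3)) (not simplifiable)
  at LRL: ((2*(8+1))+(x+(y*y))) (not simplifiable)
  at LRLL: (2*(8+1)) (not simplifiable)
  at LRLLR: (8+1) (SIMPLIFIABLE)
  at LRLR: (x+(y*y)) (not simplifiable)
  at LRLRR: (y*y) (not simplifiable)
  at LRR: (((3*5)+3)*3) (not simplifiable)
  at LRRL: ((3*5)+3) (not simplifiable)
  at LRRLL: (3*5) (SIMPLIFIABLE)
Found simplifiable subexpr at path root: ((((x*((x*3)*(2*6)))*(((b+5)+(9+6))*(y+6)))+(((2*(8+1))+(x+(y*y)))+(((3*5)+3)*3)))*1)
One SIMPLIFY step would give: (((x*((x*3)*(2*6)))*(((b+5)+(9+6))*(y+6)))+(((2*(8+1))+(x+(y*y)))+(((3*5)+3)*3)))
-> NOT in normal form.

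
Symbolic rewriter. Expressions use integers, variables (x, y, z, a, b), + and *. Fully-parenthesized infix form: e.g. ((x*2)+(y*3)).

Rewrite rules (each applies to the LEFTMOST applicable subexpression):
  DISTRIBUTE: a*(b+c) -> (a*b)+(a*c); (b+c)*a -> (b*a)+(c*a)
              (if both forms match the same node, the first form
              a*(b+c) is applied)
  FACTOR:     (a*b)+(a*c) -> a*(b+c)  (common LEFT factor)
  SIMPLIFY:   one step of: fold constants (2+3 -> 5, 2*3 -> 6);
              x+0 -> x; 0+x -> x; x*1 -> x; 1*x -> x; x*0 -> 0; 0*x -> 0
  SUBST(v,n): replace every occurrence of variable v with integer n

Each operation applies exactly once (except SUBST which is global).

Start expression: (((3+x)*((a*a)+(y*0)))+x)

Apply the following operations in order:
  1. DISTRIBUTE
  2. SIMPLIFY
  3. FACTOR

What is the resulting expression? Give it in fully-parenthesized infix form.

Start: (((3+x)*((a*a)+(y*0)))+x)
Apply DISTRIBUTE at L (target: ((3+x)*((a*a)+(y*0)))): (((3+x)*((a*a)+(y*0)))+x) -> ((((3+x)*(a*a))+((3+x)*(y*0)))+x)
Apply SIMPLIFY at LRR (target: (y*0)): ((((3+x)*(a*a))+((3+x)*(y*0)))+x) -> ((((3+x)*(a*a))+((3+x)*0))+x)
Apply FACTOR at L (target: (((3+x)*(a*a))+((3+x)*0))): ((((3+x)*(a*a))+((3+x)*0))+x) -> (((3+x)*((a*a)+0))+x)

Answer: (((3+x)*((a*a)+0))+x)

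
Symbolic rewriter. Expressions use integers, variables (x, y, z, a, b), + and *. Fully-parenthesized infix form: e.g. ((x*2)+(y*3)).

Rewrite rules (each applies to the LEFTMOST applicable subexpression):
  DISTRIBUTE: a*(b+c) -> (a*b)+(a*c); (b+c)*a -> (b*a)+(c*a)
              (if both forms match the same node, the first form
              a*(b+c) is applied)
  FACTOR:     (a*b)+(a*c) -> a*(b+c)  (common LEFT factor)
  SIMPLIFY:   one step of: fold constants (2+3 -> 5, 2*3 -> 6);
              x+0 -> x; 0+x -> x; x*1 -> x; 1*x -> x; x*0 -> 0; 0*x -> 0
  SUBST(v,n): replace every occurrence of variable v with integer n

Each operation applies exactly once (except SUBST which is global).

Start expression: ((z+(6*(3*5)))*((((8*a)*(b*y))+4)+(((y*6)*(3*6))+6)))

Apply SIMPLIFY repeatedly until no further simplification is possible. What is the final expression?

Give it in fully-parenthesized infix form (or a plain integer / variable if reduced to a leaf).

Start: ((z+(6*(3*5)))*((((8*a)*(b*y))+4)+(((y*6)*(3*6))+6)))
Step 1: at LRR: (3*5) -> 15; overall: ((z+(6*(3*5)))*((((8*a)*(b*y))+4)+(((y*6)*(3*6))+6))) -> ((z+(6*15))*((((8*a)*(b*y))+4)+(((y*6)*(3*6))+6)))
Step 2: at LR: (6*15) -> 90; overall: ((z+(6*15))*((((8*a)*(b*y))+4)+(((y*6)*(3*6))+6))) -> ((z+90)*((((8*a)*(b*y))+4)+(((y*6)*(3*6))+6)))
Step 3: at RRLR: (3*6) -> 18; overall: ((z+90)*((((8*a)*(b*y))+4)+(((y*6)*(3*6))+6))) -> ((z+90)*((((8*a)*(b*y))+4)+(((y*6)*18)+6)))
Fixed point: ((z+90)*((((8*a)*(b*y))+4)+(((y*6)*18)+6)))

Answer: ((z+90)*((((8*a)*(b*y))+4)+(((y*6)*18)+6)))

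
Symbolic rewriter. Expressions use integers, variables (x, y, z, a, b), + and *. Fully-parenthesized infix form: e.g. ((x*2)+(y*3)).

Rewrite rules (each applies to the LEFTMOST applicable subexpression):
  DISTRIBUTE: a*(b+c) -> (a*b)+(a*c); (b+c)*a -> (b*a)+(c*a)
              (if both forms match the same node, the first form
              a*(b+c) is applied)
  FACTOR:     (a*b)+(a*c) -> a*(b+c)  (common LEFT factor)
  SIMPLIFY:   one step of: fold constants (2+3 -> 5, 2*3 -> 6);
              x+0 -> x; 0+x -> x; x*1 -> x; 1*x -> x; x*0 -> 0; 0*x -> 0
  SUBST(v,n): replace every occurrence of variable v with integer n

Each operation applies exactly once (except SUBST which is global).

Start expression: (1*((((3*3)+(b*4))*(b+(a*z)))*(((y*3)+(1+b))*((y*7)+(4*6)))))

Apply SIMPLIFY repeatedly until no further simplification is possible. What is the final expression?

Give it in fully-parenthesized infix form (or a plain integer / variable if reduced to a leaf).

Start: (1*((((3*3)+(b*4))*(b+(a*z)))*(((y*3)+(1+b))*((y*7)+(4*6)))))
Step 1: at root: (1*((((3*3)+(b*4))*(b+(a*z)))*(((y*3)+(1+b))*((y*7)+(4*6))))) -> ((((3*3)+(b*4))*(b+(a*z)))*(((y*3)+(1+b))*((y*7)+(4*6)))); overall: (1*((((3*3)+(b*4))*(b+(a*z)))*(((y*3)+(1+b))*((y*7)+(4*6))))) -> ((((3*3)+(b*4))*(b+(a*z)))*(((y*3)+(1+b))*((y*7)+(4*6))))
Step 2: at LLL: (3*3) -> 9; overall: ((((3*3)+(b*4))*(b+(a*z)))*(((y*3)+(1+b))*((y*7)+(4*6)))) -> (((9+(b*4))*(b+(a*z)))*(((y*3)+(1+b))*((y*7)+(4*6))))
Step 3: at RRR: (4*6) -> 24; overall: (((9+(b*4))*(b+(a*z)))*(((y*3)+(1+b))*((y*7)+(4*6)))) -> (((9+(b*4))*(b+(a*z)))*(((y*3)+(1+b))*((y*7)+24)))
Fixed point: (((9+(b*4))*(b+(a*z)))*(((y*3)+(1+b))*((y*7)+24)))

Answer: (((9+(b*4))*(b+(a*z)))*(((y*3)+(1+b))*((y*7)+24)))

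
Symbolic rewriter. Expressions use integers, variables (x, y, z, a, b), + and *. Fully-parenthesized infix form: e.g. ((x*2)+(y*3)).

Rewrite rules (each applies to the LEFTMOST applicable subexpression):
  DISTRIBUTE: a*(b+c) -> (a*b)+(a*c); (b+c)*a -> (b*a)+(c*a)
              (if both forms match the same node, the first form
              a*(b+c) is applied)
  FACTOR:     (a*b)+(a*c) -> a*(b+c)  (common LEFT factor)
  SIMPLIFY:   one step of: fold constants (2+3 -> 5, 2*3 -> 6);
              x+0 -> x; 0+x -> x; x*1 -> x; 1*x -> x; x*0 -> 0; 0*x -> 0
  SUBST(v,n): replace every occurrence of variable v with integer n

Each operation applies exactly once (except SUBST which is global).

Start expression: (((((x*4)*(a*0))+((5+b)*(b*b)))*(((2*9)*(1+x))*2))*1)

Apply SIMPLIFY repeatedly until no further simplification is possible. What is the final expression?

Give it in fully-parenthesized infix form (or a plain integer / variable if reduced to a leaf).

Start: (((((x*4)*(a*0))+((5+b)*(b*b)))*(((2*9)*(1+x))*2))*1)
Step 1: at root: (((((x*4)*(a*0))+((5+b)*(b*b)))*(((2*9)*(1+x))*2))*1) -> ((((x*4)*(a*0))+((5+b)*(b*b)))*(((2*9)*(1+x))*2)); overall: (((((x*4)*(a*0))+((5+b)*(b*b)))*(((2*9)*(1+x))*2))*1) -> ((((x*4)*(a*0))+((5+b)*(b*b)))*(((2*9)*(1+x))*2))
Step 2: at LLR: (a*0) -> 0; overall: ((((x*4)*(a*0))+((5+b)*(b*b)))*(((2*9)*(1+x))*2)) -> ((((x*4)*0)+((5+b)*(b*b)))*(((2*9)*(1+x))*2))
Step 3: at LL: ((x*4)*0) -> 0; overall: ((((x*4)*0)+((5+b)*(b*b)))*(((2*9)*(1+x))*2)) -> ((0+((5+b)*(b*b)))*(((2*9)*(1+x))*2))
Step 4: at L: (0+((5+b)*(b*b))) -> ((5+b)*(b*b)); overall: ((0+((5+b)*(b*b)))*(((2*9)*(1+x))*2)) -> (((5+b)*(b*b))*(((2*9)*(1+x))*2))
Step 5: at RLL: (2*9) -> 18; overall: (((5+b)*(b*b))*(((2*9)*(1+x))*2)) -> (((5+b)*(b*b))*((18*(1+x))*2))
Fixed point: (((5+b)*(b*b))*((18*(1+x))*2))

Answer: (((5+b)*(b*b))*((18*(1+x))*2))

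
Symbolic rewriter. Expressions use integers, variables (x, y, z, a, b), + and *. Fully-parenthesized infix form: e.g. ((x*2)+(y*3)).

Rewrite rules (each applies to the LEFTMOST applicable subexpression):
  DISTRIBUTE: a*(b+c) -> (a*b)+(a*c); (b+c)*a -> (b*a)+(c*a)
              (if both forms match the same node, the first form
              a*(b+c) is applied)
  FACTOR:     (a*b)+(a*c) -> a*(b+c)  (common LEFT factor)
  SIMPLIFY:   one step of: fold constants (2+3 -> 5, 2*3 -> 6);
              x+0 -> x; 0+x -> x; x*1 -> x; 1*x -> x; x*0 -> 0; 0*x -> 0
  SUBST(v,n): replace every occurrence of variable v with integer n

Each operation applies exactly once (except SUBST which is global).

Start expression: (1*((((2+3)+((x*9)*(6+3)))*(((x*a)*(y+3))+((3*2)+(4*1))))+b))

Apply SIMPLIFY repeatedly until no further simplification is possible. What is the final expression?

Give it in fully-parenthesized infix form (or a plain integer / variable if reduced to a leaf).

Start: (1*((((2+3)+((x*9)*(6+3)))*(((x*a)*(y+3))+((3*2)+(4*1))))+b))
Step 1: at root: (1*((((2+3)+((x*9)*(6+3)))*(((x*a)*(y+3))+((3*2)+(4*1))))+b)) -> ((((2+3)+((x*9)*(6+3)))*(((x*a)*(y+3))+((3*2)+(4*1))))+b); overall: (1*((((2+3)+((x*9)*(6+3)))*(((x*a)*(y+3))+((3*2)+(4*1))))+b)) -> ((((2+3)+((x*9)*(6+3)))*(((x*a)*(y+3))+((3*2)+(4*1))))+b)
Step 2: at LLL: (2+3) -> 5; overall: ((((2+3)+((x*9)*(6+3)))*(((x*a)*(y+3))+((3*2)+(4*1))))+b) -> (((5+((x*9)*(6+3)))*(((x*a)*(y+3))+((3*2)+(4*1))))+b)
Step 3: at LLRR: (6+3) -> 9; overall: (((5+((x*9)*(6+3)))*(((x*a)*(y+3))+((3*2)+(4*1))))+b) -> (((5+((x*9)*9))*(((x*a)*(y+3))+((3*2)+(4*1))))+b)
Step 4: at LRRL: (3*2) -> 6; overall: (((5+((x*9)*9))*(((x*a)*(y+3))+((3*2)+(4*1))))+b) -> (((5+((x*9)*9))*(((x*a)*(y+3))+(6+(4*1))))+b)
Step 5: at LRRR: (4*1) -> 4; overall: (((5+((x*9)*9))*(((x*a)*(y+3))+(6+(4*1))))+b) -> (((5+((x*9)*9))*(((x*a)*(y+3))+(6+4)))+b)
Step 6: at LRR: (6+4) -> 10; overall: (((5+((x*9)*9))*(((x*a)*(y+3))+(6+4)))+b) -> (((5+((x*9)*9))*(((x*a)*(y+3))+10))+b)
Fixed point: (((5+((x*9)*9))*(((x*a)*(y+3))+10))+b)

Answer: (((5+((x*9)*9))*(((x*a)*(y+3))+10))+b)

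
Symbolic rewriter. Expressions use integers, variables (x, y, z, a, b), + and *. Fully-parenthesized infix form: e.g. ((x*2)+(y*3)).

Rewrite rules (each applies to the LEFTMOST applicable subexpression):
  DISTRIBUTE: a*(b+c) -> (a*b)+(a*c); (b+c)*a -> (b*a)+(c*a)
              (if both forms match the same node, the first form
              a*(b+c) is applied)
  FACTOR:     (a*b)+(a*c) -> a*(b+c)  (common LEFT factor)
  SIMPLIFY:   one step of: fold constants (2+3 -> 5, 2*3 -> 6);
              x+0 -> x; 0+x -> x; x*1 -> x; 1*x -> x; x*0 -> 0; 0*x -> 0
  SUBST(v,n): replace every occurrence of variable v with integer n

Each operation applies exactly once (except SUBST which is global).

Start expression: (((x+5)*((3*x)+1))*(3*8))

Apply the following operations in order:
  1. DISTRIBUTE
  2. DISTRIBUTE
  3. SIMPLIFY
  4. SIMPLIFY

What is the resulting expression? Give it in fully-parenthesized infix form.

Answer: ((((x+5)*(3*x))*24)+((x+5)*(3*8)))

Derivation:
Start: (((x+5)*((3*x)+1))*(3*8))
Apply DISTRIBUTE at L (target: ((x+5)*((3*x)+1))): (((x+5)*((3*x)+1))*(3*8)) -> ((((x+5)*(3*x))+((x+5)*1))*(3*8))
Apply DISTRIBUTE at root (target: ((((x+5)*(3*x))+((x+5)*1))*(3*8))): ((((x+5)*(3*x))+((x+5)*1))*(3*8)) -> ((((x+5)*(3*x))*(3*8))+(((x+5)*1)*(3*8)))
Apply SIMPLIFY at LR (target: (3*8)): ((((x+5)*(3*x))*(3*8))+(((x+5)*1)*(3*8))) -> ((((x+5)*(3*x))*24)+(((x+5)*1)*(3*8)))
Apply SIMPLIFY at RL (target: ((x+5)*1)): ((((x+5)*(3*x))*24)+(((x+5)*1)*(3*8))) -> ((((x+5)*(3*x))*24)+((x+5)*(3*8)))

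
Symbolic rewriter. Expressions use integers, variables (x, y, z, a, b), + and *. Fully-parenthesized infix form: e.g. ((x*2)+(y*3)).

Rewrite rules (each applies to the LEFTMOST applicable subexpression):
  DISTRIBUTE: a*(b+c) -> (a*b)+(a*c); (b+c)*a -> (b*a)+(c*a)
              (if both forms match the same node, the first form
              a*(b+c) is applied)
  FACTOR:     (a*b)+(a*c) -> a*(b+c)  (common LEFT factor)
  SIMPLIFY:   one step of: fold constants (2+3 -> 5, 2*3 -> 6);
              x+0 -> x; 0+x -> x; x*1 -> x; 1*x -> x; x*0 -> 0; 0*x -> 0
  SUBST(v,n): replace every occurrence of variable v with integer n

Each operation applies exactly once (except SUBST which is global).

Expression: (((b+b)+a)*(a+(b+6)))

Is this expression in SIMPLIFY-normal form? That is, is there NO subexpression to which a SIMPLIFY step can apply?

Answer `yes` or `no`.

Expression: (((b+b)+a)*(a+(b+6)))
Scanning for simplifiable subexpressions (pre-order)...
  at root: (((b+b)+a)*(a+(b+6))) (not simplifiable)
  at L: ((b+b)+a) (not simplifiable)
  at LL: (b+b) (not simplifiable)
  at R: (a+(b+6)) (not simplifiable)
  at RR: (b+6) (not simplifiable)
Result: no simplifiable subexpression found -> normal form.

Answer: yes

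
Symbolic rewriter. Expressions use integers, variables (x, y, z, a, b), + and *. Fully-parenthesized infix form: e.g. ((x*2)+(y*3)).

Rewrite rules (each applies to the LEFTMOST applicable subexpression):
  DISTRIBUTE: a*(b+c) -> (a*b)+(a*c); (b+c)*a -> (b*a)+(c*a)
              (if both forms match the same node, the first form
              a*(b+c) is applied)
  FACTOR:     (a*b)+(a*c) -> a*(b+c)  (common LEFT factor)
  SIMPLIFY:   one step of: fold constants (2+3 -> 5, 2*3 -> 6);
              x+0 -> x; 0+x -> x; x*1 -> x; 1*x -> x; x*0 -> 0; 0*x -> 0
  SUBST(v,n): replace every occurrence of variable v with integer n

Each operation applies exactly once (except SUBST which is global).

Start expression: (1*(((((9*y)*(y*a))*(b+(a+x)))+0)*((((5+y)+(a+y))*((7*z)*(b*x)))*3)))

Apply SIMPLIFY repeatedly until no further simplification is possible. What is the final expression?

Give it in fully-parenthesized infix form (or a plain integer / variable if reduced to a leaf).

Answer: ((((9*y)*(y*a))*(b+(a+x)))*((((5+y)+(a+y))*((7*z)*(b*x)))*3))

Derivation:
Start: (1*(((((9*y)*(y*a))*(b+(a+x)))+0)*((((5+y)+(a+y))*((7*z)*(b*x)))*3)))
Step 1: at root: (1*(((((9*y)*(y*a))*(b+(a+x)))+0)*((((5+y)+(a+y))*((7*z)*(b*x)))*3))) -> (((((9*y)*(y*a))*(b+(a+x)))+0)*((((5+y)+(a+y))*((7*z)*(b*x)))*3)); overall: (1*(((((9*y)*(y*a))*(b+(a+x)))+0)*((((5+y)+(a+y))*((7*z)*(b*x)))*3))) -> (((((9*y)*(y*a))*(b+(a+x)))+0)*((((5+y)+(a+y))*((7*z)*(b*x)))*3))
Step 2: at L: ((((9*y)*(y*a))*(b+(a+x)))+0) -> (((9*y)*(y*a))*(b+(a+x))); overall: (((((9*y)*(y*a))*(b+(a+x)))+0)*((((5+y)+(a+y))*((7*z)*(b*x)))*3)) -> ((((9*y)*(y*a))*(b+(a+x)))*((((5+y)+(a+y))*((7*z)*(b*x)))*3))
Fixed point: ((((9*y)*(y*a))*(b+(a+x)))*((((5+y)+(a+y))*((7*z)*(b*x)))*3))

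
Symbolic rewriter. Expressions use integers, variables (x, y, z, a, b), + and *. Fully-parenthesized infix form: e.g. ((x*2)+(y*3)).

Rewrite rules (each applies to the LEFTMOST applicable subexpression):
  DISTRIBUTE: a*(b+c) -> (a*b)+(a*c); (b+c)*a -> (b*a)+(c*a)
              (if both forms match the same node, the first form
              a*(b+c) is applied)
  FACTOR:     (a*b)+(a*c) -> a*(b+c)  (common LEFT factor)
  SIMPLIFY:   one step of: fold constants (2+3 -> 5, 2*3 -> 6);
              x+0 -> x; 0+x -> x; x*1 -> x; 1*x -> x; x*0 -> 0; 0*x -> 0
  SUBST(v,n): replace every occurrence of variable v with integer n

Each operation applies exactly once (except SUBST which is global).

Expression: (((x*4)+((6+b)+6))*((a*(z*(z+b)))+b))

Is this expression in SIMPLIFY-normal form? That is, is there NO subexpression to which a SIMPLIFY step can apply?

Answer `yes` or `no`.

Expression: (((x*4)+((6+b)+6))*((a*(z*(z+b)))+b))
Scanning for simplifiable subexpressions (pre-order)...
  at root: (((x*4)+((6+b)+6))*((a*(z*(z+b)))+b)) (not simplifiable)
  at L: ((x*4)+((6+b)+6)) (not simplifiable)
  at LL: (x*4) (not simplifiable)
  at LR: ((6+b)+6) (not simplifiable)
  at LRL: (6+b) (not simplifiable)
  at R: ((a*(z*(z+b)))+b) (not simplifiable)
  at RL: (a*(z*(z+b))) (not simplifiable)
  at RLR: (z*(z+b)) (not simplifiable)
  at RLRR: (z+b) (not simplifiable)
Result: no simplifiable subexpression found -> normal form.

Answer: yes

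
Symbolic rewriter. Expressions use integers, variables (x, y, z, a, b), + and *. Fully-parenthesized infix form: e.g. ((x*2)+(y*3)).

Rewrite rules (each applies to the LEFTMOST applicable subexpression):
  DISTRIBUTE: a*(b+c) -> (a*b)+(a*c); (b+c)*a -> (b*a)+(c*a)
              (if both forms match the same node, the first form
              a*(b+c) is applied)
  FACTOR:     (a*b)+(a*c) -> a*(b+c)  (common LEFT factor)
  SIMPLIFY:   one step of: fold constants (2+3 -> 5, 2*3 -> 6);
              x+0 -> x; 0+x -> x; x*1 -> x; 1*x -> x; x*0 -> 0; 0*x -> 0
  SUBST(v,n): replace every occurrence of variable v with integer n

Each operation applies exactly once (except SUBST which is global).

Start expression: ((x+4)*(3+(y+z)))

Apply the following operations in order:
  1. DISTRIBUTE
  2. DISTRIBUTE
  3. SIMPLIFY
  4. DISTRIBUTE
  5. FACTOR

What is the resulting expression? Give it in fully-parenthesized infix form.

Start: ((x+4)*(3+(y+z)))
Apply DISTRIBUTE at root (target: ((x+4)*(3+(y+z)))): ((x+4)*(3+(y+z))) -> (((x+4)*3)+((x+4)*(y+z)))
Apply DISTRIBUTE at L (target: ((x+4)*3)): (((x+4)*3)+((x+4)*(y+z))) -> (((x*3)+(4*3))+((x+4)*(y+z)))
Apply SIMPLIFY at LR (target: (4*3)): (((x*3)+(4*3))+((x+4)*(y+z))) -> (((x*3)+12)+((x+4)*(y+z)))
Apply DISTRIBUTE at R (target: ((x+4)*(y+z))): (((x*3)+12)+((x+4)*(y+z))) -> (((x*3)+12)+(((x+4)*y)+((x+4)*z)))
Apply FACTOR at R (target: (((x+4)*y)+((x+4)*z))): (((x*3)+12)+(((x+4)*y)+((x+4)*z))) -> (((x*3)+12)+((x+4)*(y+z)))

Answer: (((x*3)+12)+((x+4)*(y+z)))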